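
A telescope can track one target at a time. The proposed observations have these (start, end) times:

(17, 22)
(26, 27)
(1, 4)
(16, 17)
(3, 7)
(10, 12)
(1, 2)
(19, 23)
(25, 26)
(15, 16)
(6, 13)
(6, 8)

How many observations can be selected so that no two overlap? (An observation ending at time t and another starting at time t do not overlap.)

Sort by end time and greedily take each interval whose start is ≥ the last chosen end.
Sorted by end: (1,2)  (1,4)  (3,7)  (6,8)  (10,12)  (6,13)  (15,16)  (16,17)  (17,22)  (19,23)  (25,26)  (26,27)
take (1,2); skip (1,4); take (3,7); take (10,12); skip (6,13); take (15,16); take (16,17); take (17,22); skip (19,23); take (25,26); take (26,27).
Selected 8 observations.

8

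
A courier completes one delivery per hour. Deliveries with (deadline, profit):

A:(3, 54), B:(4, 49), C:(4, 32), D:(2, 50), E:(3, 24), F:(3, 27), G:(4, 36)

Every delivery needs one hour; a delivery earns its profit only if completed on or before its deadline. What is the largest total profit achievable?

189

Profit order: A=54 D=50 B=49 G=36 C=32 F=27 E=24
Assign: A→slot 3, D→slot 2, B→slot 4, G→slot 1, C skipped, F skipped, E skipped.
Slots: [1:G] [2:D] [3:A] [4:B]
Profit = 36 + 50 + 54 + 49 = 189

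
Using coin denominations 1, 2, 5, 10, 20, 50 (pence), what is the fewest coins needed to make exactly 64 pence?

Use the largest denomination that fits, subtract, and repeat.
64 = 1×50 + 1×10 + 2×2
Total coins = 1 + 1 + 2 = 4

4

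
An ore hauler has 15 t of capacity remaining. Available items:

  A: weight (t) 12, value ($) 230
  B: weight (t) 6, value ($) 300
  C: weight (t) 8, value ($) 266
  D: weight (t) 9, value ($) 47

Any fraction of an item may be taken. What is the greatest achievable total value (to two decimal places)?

Sort by value per unit weight and fill in that order.
Order: B (300/6=50.00) > C (266/8=33.25) > A (230/12=19.17) > D (47/9=5.22)
Fill: take B (6 @ 300) → take C (8 @ 266) → take 1/12 of A → 19.17; 15/15 used.
Total value = 585.17

585.17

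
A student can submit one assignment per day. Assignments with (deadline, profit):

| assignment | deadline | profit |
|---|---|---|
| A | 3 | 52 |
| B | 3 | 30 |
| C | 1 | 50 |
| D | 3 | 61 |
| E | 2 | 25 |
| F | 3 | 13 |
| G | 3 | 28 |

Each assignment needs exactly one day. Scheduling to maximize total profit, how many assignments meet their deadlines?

Take jobs in profit order; each goes to the latest open slot no later than its deadline.
Profit order: D=61 A=52 C=50 B=30 G=28 E=25 F=13
Assign: D→slot 3, A→slot 2, C→slot 1, B skipped, G skipped, E skipped, F skipped.
Slots: [1:C] [2:A] [3:D]
3 of 7 scheduled.

3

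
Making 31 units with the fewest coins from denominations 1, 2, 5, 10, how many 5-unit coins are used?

31 = 3×10 + 1×1
Count of 5: 0

0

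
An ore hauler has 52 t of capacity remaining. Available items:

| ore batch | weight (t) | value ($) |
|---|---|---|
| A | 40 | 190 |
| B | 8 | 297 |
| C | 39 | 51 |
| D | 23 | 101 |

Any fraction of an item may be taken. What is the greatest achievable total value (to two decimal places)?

Order: B (297/8=37.12) > A (190/40=4.75) > D (101/23=4.39) > C (51/39=1.31)
Fill: take B (8 @ 297) → take A (40 @ 190) → take 4/23 of D → 17.57; 52/52 used.
Total value = 504.57

504.57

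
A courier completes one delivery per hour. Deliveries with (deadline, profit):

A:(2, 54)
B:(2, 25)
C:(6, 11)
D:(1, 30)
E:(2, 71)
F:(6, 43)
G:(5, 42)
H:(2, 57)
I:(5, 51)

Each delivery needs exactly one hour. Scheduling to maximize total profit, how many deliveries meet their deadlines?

Take jobs in profit order; each goes to the latest open slot no later than its deadline.
Profit order: E=71 H=57 A=54 I=51 F=43 G=42 D=30 B=25 C=11
Assign: E→slot 2, H→slot 1, A skipped, I→slot 5, F→slot 6, G→slot 4, D skipped, B skipped, C→slot 3.
Slots: [1:H] [2:E] [3:C] [4:G] [5:I] [6:F]
6 of 9 scheduled.

6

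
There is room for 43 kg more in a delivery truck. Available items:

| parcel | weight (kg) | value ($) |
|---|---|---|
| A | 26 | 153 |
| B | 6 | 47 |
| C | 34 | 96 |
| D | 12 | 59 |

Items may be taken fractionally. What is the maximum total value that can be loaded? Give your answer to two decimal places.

254.08

Order: B (47/6=7.83) > A (153/26=5.88) > D (59/12=4.92) > C (96/34=2.82)
Fill: take B (6 @ 47) → take A (26 @ 153) → take 11/12 of D → 54.08; 43/43 used.
Total value = 254.08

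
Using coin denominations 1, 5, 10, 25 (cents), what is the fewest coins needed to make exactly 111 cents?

6

Use the largest denomination that fits, subtract, and repeat.
111 = 4×25 + 1×10 + 1×1
Total coins = 4 + 1 + 1 = 6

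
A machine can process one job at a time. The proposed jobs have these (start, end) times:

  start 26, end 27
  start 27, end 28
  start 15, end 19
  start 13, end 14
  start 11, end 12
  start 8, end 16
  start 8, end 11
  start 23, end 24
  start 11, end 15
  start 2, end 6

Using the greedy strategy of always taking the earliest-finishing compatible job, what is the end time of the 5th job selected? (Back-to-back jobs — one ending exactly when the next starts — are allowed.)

19

Order by finish time; keep every interval that doesn't clash with the previous kept one.
By end time: (2,6), (8,11), (11,12), (13,14), (11,15), (8,16), (15,19), (23,24), (26,27), (27,28).
Pick (2,6); next start ≥ 6 → (8,11); next start ≥ 11 → (11,12); next start ≥ 12 → (13,14); next start ≥ 14 → (15,19); next start ≥ 19 → (23,24); next start ≥ 24 → (26,27); next start ≥ 27 → (27,28).
Selected: (2,6) (8,11) (11,12) (13,14) (15,19) (23,24) (26,27) (27,28)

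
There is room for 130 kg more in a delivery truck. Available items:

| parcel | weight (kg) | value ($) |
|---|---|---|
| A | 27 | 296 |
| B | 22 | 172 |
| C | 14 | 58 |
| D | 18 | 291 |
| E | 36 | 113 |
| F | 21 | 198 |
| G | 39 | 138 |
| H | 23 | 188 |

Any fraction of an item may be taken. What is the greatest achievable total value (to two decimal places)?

Sort by value per unit weight and fill in that order.
Ratios (sorted): D 16.17, A 10.96, F 9.43, H 8.17, B 7.82, C 4.14, G 3.54, E 3.14
take D (18 @ 291); take A (27 @ 296); take F (21 @ 198); take H (23 @ 188); take B (22 @ 172); take C (14 @ 58); take 5/39 of G → 17.69. Capacity used 130/130.
Total value = 1220.69

1220.69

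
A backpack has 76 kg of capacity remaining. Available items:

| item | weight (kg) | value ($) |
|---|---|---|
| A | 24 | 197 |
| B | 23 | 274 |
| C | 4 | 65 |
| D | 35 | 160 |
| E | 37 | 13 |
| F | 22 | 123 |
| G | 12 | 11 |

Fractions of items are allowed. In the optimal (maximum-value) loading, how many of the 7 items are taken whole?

4

Ratios (sorted): C 16.25, B 11.91, A 8.21, F 5.59, D 4.57, G 0.92, E 0.35
take C (4 @ 65); take B (23 @ 274); take A (24 @ 197); take F (22 @ 123); take 3/35 of D → 13.71. Capacity used 76/76.
4 item(s) taken whole; one partial (take 3/35 of D).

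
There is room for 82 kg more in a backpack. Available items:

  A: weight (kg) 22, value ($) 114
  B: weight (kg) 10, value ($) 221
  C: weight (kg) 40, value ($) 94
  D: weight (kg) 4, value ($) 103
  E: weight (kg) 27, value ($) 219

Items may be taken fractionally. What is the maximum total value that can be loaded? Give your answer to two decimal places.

701.65

Order: D (103/4=25.75) > B (221/10=22.10) > E (219/27=8.11) > A (114/22=5.18) > C (94/40=2.35)
Fill: take D (4 @ 103) → take B (10 @ 221) → take E (27 @ 219) → take A (22 @ 114) → take 19/40 of C → 44.65; 82/82 used.
Total value = 701.65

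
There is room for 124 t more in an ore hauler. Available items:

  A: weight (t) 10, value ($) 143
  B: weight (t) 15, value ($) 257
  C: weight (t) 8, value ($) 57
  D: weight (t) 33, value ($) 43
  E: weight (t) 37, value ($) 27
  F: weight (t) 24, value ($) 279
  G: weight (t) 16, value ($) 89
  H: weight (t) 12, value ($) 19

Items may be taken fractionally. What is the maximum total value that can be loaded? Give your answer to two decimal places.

891.38

Greedy by value/weight ratio, highest first.
Order: B (257/15=17.13) > A (143/10=14.30) > F (279/24=11.62) > C (57/8=7.12) > G (89/16=5.56) > H (19/12=1.58) > D (43/33=1.30) > E (27/37=0.73)
Fill: take B (15 @ 257) → take A (10 @ 143) → take F (24 @ 279) → take C (8 @ 57) → take G (16 @ 89) → take H (12 @ 19) → take D (33 @ 43) → take 6/37 of E → 4.38; 124/124 used.
Total value = 891.38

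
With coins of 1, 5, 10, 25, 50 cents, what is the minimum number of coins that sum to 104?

Use the largest denomination that fits, subtract, and repeat.
104 − 2×50→4 − 4×1→0
Total coins = 2 + 4 = 6

6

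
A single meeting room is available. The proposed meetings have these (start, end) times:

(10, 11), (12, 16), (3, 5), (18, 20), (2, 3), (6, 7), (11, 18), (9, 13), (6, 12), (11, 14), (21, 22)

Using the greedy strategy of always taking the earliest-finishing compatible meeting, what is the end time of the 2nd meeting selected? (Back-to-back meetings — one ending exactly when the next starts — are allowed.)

Sorted by end: (2,3)  (3,5)  (6,7)  (10,11)  (6,12)  (9,13)  (11,14)  (12,16)  (11,18)  (18,20)  (21,22)
take (2,3); take (3,5); take (6,7); take (10,11); take (11,14); skip (11,18); take (18,20); take (21,22).
Selected: (2,3) (3,5) (6,7) (10,11) (11,14) (18,20) (21,22)

5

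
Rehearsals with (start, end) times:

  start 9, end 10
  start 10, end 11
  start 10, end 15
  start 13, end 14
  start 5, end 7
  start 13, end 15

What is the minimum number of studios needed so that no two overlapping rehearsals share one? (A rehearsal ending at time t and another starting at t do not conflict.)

3

Events (time:±→running): 5:+→1 7:-→0 9:+→1 10:-→0 10:+→1 10:+→2 11:-→1 13:+→2 13:+→3 … peak 3.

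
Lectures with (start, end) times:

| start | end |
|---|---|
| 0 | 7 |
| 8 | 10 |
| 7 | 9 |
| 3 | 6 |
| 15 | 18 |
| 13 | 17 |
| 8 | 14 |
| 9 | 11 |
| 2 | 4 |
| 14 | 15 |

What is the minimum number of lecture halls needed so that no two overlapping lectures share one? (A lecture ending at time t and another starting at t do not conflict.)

3

Count concurrent intervals with a sweep; the peak is the room count.
Events (time:±→running): 0:+→1 2:+→2 3:+→3 … peak 3.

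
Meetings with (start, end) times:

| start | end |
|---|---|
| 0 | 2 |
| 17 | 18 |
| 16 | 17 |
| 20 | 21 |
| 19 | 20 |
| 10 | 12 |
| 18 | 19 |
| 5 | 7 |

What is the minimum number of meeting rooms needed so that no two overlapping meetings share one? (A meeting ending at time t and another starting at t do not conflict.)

1

Count concurrent intervals with a sweep; the peak is the room count.
Events (time:±→running): 0:+→1 … peak 1.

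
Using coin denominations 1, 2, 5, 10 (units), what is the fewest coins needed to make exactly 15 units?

Use the largest denomination that fits, subtract, and repeat.
15 − 1×10→5 − 1×5→0
Total coins = 1 + 1 = 2

2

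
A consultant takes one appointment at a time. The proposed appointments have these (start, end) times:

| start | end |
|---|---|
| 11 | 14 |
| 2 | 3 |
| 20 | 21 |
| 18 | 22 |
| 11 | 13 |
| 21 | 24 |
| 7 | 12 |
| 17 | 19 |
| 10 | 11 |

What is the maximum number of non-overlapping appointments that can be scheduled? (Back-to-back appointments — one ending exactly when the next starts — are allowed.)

Sorted by end: (2,3)  (10,11)  (7,12)  (11,13)  (11,14)  (17,19)  (20,21)  (18,22)  (21,24)
take (2,3); take (10,11); skip (7,12); take (11,13); take (17,19); take (20,21); take (21,24).
Selected 6 appointments.

6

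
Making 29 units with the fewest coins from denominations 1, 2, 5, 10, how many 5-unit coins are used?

1

Greedy: take as many of the largest coin as possible, then repeat with the remainder.
29 = 2×10 + 1×5 + 2×2
Count of 5: 1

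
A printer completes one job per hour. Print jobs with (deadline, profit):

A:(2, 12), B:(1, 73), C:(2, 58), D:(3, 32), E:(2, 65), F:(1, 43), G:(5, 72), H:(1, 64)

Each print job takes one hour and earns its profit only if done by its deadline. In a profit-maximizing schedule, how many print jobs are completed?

4

Take jobs in profit order; each goes to the latest open slot no later than its deadline.
Profit order: B=73 G=72 E=65 H=64 C=58 F=43 D=32 A=12
Assign: B→slot 1, G→slot 5, E→slot 2, H skipped, C skipped, F skipped, D→slot 3, A skipped.
Slots: [1:B] [2:E] [3:D] [5:G]
4 of 8 scheduled.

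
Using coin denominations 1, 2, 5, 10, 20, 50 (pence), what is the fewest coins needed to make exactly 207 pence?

207 = 4×50 + 1×5 + 1×2
Total coins = 4 + 1 + 1 = 6

6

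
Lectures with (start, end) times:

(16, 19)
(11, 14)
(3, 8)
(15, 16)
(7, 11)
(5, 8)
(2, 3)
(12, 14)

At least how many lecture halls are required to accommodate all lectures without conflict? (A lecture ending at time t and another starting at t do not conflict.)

starts: [2, 3, 5, 7, 11, 12, 15, 16]
ends:   [3, 8, 8, 11, 14, 14, 16, 19]
s2→1 e3→0 s3→1 s5→2 s7→3  — peak 3.

3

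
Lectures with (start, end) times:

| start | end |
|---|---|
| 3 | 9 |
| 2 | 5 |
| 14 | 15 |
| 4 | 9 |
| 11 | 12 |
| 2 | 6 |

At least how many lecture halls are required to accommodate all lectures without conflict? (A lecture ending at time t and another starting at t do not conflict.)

4

starts: [2, 2, 3, 4, 11, 14]
ends:   [5, 6, 9, 9, 12, 15]
s2→1 s2→2 s3→3 s4→4  — peak 4.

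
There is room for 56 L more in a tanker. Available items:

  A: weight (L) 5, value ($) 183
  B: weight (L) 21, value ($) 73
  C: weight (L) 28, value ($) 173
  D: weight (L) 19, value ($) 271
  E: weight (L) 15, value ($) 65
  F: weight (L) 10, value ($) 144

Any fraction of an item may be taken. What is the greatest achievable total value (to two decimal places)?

733.93

Sort by value per unit weight and fill in that order.
Ratios (sorted): A 36.60, F 14.40, D 14.26, C 6.18, E 4.33, B 3.48
take A (5 @ 183); take F (10 @ 144); take D (19 @ 271); take 22/28 of C → 135.93. Capacity used 56/56.
Total value = 733.93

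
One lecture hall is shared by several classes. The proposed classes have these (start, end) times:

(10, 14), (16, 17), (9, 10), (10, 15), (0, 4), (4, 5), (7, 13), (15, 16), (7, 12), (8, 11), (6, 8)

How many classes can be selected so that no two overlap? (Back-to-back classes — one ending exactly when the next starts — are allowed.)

Sorted by end: (0,4)  (4,5)  (6,8)  (9,10)  (8,11)  (7,12)  (7,13)  (10,14)  (10,15)  (15,16)  (16,17)
take (0,4); take (4,5); take (6,8); take (9,10); skip (7,13); take (10,14); skip (10,15); take (15,16); take (16,17).
Selected 7 classes.

7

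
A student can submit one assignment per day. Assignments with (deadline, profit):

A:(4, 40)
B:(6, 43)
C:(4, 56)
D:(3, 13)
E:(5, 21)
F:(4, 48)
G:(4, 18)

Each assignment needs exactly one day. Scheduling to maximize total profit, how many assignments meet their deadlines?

6

Take jobs in profit order; each goes to the latest open slot no later than its deadline.
Profit order: C=56 F=48 B=43 A=40 E=21 G=18 D=13
Assign: C→slot 4, F→slot 3, B→slot 6, A→slot 2, E→slot 5, G→slot 1, D skipped.
Slots: [1:G] [2:A] [3:F] [4:C] [5:E] [6:B]
6 of 7 scheduled.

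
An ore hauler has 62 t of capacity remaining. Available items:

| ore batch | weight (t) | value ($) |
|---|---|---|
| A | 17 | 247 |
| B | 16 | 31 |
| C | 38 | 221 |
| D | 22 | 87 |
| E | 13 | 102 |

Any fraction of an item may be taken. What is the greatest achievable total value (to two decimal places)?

Order: A (247/17=14.53) > E (102/13=7.85) > C (221/38=5.82) > D (87/22=3.95) > B (31/16=1.94)
Fill: take A (17 @ 247) → take E (13 @ 102) → take 32/38 of C → 186.11; 62/62 used.
Total value = 535.11

535.11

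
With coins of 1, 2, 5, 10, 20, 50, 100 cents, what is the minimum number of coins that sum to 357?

Use the largest denomination that fits, subtract, and repeat.
357 = 3×100 + 1×50 + 1×5 + 1×2
Total coins = 3 + 1 + 1 + 1 = 6

6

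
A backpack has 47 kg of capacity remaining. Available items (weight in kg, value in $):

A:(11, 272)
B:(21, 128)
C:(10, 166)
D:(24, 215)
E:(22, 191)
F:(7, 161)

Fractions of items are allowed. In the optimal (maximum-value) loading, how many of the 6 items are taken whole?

3

Ratios (sorted): A 24.73, F 23.00, C 16.60, D 8.96, E 8.68, B 6.10
take A (11 @ 272); take F (7 @ 161); take C (10 @ 166); take 19/24 of D → 170.21. Capacity used 47/47.
3 item(s) taken whole; one partial (take 19/24 of D).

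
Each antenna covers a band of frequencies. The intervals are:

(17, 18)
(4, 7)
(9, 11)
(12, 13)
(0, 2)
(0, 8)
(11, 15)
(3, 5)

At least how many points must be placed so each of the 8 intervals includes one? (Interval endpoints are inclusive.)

By right end: [0,2]  [3,5]  [4,7]  [0,8]  [9,11]  [12,13]  [11,15]  [17,18]
[0,2] uncovered → point at 2; [3,5] uncovered → point at 5; [9,11] uncovered → point at 11; [12,13] uncovered → point at 13; [17,18] uncovered → point at 18.
Points: 2, 5, 11, 13, 18 (5 total).

5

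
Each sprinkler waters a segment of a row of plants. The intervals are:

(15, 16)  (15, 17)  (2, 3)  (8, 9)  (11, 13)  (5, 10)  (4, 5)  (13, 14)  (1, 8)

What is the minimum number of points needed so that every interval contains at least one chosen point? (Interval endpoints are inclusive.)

By right end: [2,3]  [4,5]  [1,8]  [8,9]  [5,10]  [11,13]  [13,14]  [15,16]  [15,17]
[2,3] uncovered → point at 3; [4,5] uncovered → point at 5; [8,9] uncovered → point at 9; [11,13] uncovered → point at 13; [15,16] uncovered → point at 16.
Points: 3, 5, 9, 13, 16 (5 total).

5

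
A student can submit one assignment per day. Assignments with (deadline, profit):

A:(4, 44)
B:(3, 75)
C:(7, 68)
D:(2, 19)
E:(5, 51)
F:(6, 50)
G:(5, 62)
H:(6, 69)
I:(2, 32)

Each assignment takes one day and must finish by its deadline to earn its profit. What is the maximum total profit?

Take jobs in profit order; each goes to the latest open slot no later than its deadline.
By profit: B(d3,75), H(d6,69), C(d7,68), G(d5,62), E(d5,51), F(d6,50), A(d4,44), I(d2,32), D(d2,19)
B→slot 3; H→slot 6; C→slot 7; G→slot 5; E→slot 4; F→slot 2; A→slot 1; I skipped; D skipped.
Profit = 44 + 50 + 75 + 51 + 62 + 69 + 68 = 419

419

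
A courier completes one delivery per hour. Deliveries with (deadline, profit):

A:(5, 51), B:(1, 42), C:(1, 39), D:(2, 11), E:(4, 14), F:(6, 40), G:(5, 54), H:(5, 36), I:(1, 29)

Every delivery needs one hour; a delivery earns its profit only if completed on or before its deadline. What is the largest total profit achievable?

Take jobs in profit order; each goes to the latest open slot no later than its deadline.
Profit order: G=54 A=51 B=42 F=40 C=39 H=36 I=29 E=14 D=11
Assign: G→slot 5, A→slot 4, B→slot 1, F→slot 6, C skipped, H→slot 3, I skipped, E→slot 2, D skipped.
Slots: [1:B] [2:E] [3:H] [4:A] [5:G] [6:F]
Profit = 42 + 14 + 36 + 51 + 54 + 40 = 237

237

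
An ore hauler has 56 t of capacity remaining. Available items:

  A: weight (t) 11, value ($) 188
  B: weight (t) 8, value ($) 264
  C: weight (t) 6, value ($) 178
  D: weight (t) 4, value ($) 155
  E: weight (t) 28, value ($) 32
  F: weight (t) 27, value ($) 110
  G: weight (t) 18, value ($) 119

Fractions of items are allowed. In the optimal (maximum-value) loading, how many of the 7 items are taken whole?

Order: D (155/4=38.75) > B (264/8=33.00) > C (178/6=29.67) > A (188/11=17.09) > G (119/18=6.61) > F (110/27=4.07) > E (32/28=1.14)
Fill: take D (4 @ 155) → take B (8 @ 264) → take C (6 @ 178) → take A (11 @ 188) → take G (18 @ 119) → take 9/27 of F → 36.67; 56/56 used.
5 item(s) taken whole; one partial (take 9/27 of F).

5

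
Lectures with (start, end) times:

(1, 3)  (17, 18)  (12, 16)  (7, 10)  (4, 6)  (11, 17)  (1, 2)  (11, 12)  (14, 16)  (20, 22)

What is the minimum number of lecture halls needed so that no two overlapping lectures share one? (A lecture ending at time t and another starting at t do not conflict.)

3

starts: [1, 1, 4, 7, 11, 11, 12, 14, 17, 20]
ends:   [2, 3, 6, 10, 12, 16, 16, 17, 18, 22]
s1→1 s1→2 e2→1 e3→0 s4→1 e6→0 s7→1 e10→0 s11→1 s11→2 e12→1 s12→2 s14→3  — peak 3.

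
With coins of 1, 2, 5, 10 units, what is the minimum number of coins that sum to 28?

5

28 − 2×10→8 − 1×5→3 − 1×2→1 − 1×1→0
Total coins = 2 + 1 + 1 + 1 = 5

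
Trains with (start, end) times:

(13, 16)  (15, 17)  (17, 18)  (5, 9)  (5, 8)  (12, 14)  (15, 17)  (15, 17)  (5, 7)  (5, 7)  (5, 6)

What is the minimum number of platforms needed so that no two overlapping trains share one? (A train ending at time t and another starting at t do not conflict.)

5

starts: [5, 5, 5, 5, 5, 12, 13, 15, 15, 15, 17]
ends:   [6, 7, 7, 8, 9, 14, 16, 17, 17, 17, 18]
s5→1 s5→2 s5→3 s5→4 s5→5  — peak 5.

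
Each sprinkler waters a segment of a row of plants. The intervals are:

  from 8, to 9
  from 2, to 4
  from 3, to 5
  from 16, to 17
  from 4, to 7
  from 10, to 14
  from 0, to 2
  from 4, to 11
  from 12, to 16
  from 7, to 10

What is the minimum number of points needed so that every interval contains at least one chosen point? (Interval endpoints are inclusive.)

Process intervals by earliest right end; each time one isn't hit yet, stab at its right endpoint.
By right end: [0,2]  [2,4]  [3,5]  [4,7]  [8,9]  [7,10]  [4,11]  [10,14]  [12,16]  [16,17]
[0,2] uncovered → point at 2; [3,5] uncovered → point at 5; [8,9] uncovered → point at 9; [10,14] uncovered → point at 14; [16,17] uncovered → point at 17.
Points: 2, 5, 9, 14, 17 (5 total).

5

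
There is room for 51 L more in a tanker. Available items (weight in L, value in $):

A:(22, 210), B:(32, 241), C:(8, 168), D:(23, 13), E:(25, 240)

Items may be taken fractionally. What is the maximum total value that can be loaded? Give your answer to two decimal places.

Sort by value per unit weight and fill in that order.
Ratios (sorted): C 21.00, E 9.60, A 9.55, B 7.53, D 0.57
take C (8 @ 168); take E (25 @ 240); take 18/22 of A → 171.82. Capacity used 51/51.
Total value = 579.82

579.82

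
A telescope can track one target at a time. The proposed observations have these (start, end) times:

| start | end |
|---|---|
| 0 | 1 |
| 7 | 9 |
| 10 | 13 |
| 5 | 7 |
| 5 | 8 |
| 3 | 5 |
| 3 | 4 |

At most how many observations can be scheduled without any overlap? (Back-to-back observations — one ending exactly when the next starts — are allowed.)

Sorted by end: (0,1)  (3,4)  (3,5)  (5,7)  (5,8)  (7,9)  (10,13)
take (0,1); take (3,4); skip (3,5); take (5,7); take (7,9); take (10,13).
Selected 5 observations.

5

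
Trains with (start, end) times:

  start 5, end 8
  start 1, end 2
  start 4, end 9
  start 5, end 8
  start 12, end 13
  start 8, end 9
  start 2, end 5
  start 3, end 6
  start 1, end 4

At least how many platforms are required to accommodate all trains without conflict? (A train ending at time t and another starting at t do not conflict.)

4

The answer is the maximum number of intervals overlapping at any instant.
Events (time:±→running): 1:+→1 1:+→2 2:-→1 2:+→2 3:+→3 4:-→2 4:+→3 5:-→2 5:+→3 5:+→4 … peak 4.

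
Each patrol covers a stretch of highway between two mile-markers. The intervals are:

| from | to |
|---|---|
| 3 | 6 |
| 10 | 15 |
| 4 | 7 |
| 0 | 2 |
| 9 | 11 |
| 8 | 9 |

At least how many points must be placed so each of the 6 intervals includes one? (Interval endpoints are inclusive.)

Process intervals by earliest right end; each time one isn't hit yet, stab at its right endpoint.
By right end: [0,2]  [3,6]  [4,7]  [8,9]  [9,11]  [10,15]
[0,2] uncovered → point at 2; [3,6] uncovered → point at 6; [8,9] uncovered → point at 9; [10,15] uncovered → point at 15.
Points: 2, 6, 9, 15 (4 total).

4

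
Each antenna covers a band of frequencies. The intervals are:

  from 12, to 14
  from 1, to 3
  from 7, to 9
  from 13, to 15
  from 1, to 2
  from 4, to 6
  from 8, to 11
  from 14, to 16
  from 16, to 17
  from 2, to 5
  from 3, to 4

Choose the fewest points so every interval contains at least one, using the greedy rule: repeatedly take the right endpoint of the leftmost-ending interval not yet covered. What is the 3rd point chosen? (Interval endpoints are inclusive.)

Process intervals by earliest right end; each time one isn't hit yet, stab at its right endpoint.
By right end: [1,2]  [1,3]  [3,4]  [2,5]  [4,6]  [7,9]  [8,11]  [12,14]  [13,15]  [14,16]  [16,17]
[1,2] uncovered → point at 2; [3,4] uncovered → point at 4; [7,9] uncovered → point at 9; [12,14] uncovered → point at 14; [16,17] uncovered → point at 17.
Points: 2, 4, 9, 14, 17 (5 total).

9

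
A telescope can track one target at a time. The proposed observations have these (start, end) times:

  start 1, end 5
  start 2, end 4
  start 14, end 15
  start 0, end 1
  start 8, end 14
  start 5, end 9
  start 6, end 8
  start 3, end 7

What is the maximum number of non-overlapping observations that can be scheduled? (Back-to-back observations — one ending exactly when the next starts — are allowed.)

5

Sorted by end: (0,1)  (2,4)  (1,5)  (3,7)  (6,8)  (5,9)  (8,14)  (14,15)
take (0,1); take (2,4); take (6,8); skip (5,9); take (8,14); take (14,15).
Selected 5 observations.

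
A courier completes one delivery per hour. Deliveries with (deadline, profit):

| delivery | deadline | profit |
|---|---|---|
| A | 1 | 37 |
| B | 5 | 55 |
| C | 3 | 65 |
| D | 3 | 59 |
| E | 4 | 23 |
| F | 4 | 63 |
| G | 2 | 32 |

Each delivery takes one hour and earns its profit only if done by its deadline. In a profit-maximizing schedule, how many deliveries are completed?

5

Take jobs in profit order; each goes to the latest open slot no later than its deadline.
Profit order: C=65 F=63 D=59 B=55 A=37 G=32 E=23
Assign: C→slot 3, F→slot 4, D→slot 2, B→slot 5, A→slot 1, G skipped, E skipped.
Slots: [1:A] [2:D] [3:C] [4:F] [5:B]
5 of 7 scheduled.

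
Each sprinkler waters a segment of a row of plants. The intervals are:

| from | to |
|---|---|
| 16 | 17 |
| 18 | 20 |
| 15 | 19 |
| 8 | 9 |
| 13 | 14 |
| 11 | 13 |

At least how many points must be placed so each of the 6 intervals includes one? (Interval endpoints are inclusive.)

4

By right end: [8,9]  [11,13]  [13,14]  [16,17]  [15,19]  [18,20]
[8,9] uncovered → point at 9; [11,13] uncovered → point at 13; [16,17] uncovered → point at 17; [18,20] uncovered → point at 20.
Points: 9, 13, 17, 20 (4 total).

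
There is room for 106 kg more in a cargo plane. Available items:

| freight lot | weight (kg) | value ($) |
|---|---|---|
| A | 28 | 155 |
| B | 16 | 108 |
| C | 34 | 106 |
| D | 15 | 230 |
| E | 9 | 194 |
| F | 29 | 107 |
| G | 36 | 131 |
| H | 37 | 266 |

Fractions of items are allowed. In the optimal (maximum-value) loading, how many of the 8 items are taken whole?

Sort by value per unit weight and fill in that order.
Order: E (194/9=21.56) > D (230/15=15.33) > H (266/37=7.19) > B (108/16=6.75) > A (155/28=5.54) > F (107/29=3.69) > G (131/36=3.64) > C (106/34=3.12)
Fill: take E (9 @ 194) → take D (15 @ 230) → take H (37 @ 266) → take B (16 @ 108) → take A (28 @ 155) → take 1/29 of F → 3.69; 106/106 used.
5 item(s) taken whole; one partial (take 1/29 of F).

5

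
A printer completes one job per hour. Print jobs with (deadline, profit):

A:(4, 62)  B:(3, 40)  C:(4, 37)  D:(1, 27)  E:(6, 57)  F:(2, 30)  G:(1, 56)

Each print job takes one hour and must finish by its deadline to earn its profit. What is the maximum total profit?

252

Sort by profit descending; place each in the latest free slot ≤ its deadline.
Profit order: A=62 E=57 G=56 B=40 C=37 F=30 D=27
Assign: A→slot 4, E→slot 6, G→slot 1, B→slot 3, C→slot 2, F skipped, D skipped.
Slots: [1:G] [2:C] [3:B] [4:A] [6:E]
Profit = 56 + 37 + 40 + 62 + 57 = 252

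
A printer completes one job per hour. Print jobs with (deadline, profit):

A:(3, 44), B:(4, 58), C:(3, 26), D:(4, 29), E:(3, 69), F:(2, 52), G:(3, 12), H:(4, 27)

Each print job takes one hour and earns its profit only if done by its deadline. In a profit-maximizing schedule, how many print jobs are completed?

4

By profit: E(d3,69), B(d4,58), F(d2,52), A(d3,44), D(d4,29), H(d4,27), C(d3,26), G(d3,12)
E→slot 3; B→slot 4; F→slot 2; A→slot 1; D skipped; H skipped; C skipped; G skipped.
4 of 8 scheduled.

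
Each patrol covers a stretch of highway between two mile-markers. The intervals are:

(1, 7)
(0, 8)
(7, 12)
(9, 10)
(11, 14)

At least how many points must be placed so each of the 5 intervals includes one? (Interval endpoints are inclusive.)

Process intervals by earliest right end; each time one isn't hit yet, stab at its right endpoint.
By right end: [1,7]  [0,8]  [9,10]  [7,12]  [11,14]
[1,7] uncovered → point at 7; [9,10] uncovered → point at 10; [11,14] uncovered → point at 14.
Points: 7, 10, 14 (3 total).

3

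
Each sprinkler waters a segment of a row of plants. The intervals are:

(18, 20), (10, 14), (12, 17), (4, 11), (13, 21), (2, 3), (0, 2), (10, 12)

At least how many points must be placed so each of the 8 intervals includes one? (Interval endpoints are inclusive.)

4

By right end: [0,2]  [2,3]  [4,11]  [10,12]  [10,14]  [12,17]  [18,20]  [13,21]
[0,2] uncovered → point at 2; [4,11] uncovered → point at 11; [12,17] uncovered → point at 17; [18,20] uncovered → point at 20.
Points: 2, 11, 17, 20 (4 total).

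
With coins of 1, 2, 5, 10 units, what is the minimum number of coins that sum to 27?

4

27 − 2×10→7 − 1×5→2 − 1×2→0
Total coins = 2 + 1 + 1 = 4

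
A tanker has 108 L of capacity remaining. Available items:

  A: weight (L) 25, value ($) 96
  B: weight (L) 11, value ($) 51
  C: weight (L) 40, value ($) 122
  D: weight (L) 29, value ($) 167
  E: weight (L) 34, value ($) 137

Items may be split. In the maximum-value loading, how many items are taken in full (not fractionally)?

Ratios (sorted): D 5.76, B 4.64, E 4.03, A 3.84, C 3.05
take D (29 @ 167); take B (11 @ 51); take E (34 @ 137); take A (25 @ 96); take 9/40 of C → 27.45. Capacity used 108/108.
4 item(s) taken whole; one partial (take 9/40 of C).

4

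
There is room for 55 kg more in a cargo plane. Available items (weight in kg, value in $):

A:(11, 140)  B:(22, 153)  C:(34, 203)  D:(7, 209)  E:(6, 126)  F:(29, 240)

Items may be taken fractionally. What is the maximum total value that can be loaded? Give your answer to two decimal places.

728.91

Ratios (sorted): D 29.86, E 21.00, A 12.73, F 8.28, B 6.95, C 5.97
take D (7 @ 209); take E (6 @ 126); take A (11 @ 140); take F (29 @ 240); take 2/22 of B → 13.91. Capacity used 55/55.
Total value = 728.91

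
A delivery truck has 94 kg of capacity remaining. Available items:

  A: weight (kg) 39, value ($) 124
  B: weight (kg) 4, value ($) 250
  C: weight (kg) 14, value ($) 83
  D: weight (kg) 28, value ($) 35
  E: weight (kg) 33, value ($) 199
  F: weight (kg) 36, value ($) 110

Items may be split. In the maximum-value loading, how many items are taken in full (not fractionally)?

4

Order: B (250/4=62.50) > E (199/33=6.03) > C (83/14=5.93) > A (124/39=3.18) > F (110/36=3.06) > D (35/28=1.25)
Fill: take B (4 @ 250) → take E (33 @ 199) → take C (14 @ 83) → take A (39 @ 124) → take 4/36 of F → 12.22; 94/94 used.
4 item(s) taken whole; one partial (take 4/36 of F).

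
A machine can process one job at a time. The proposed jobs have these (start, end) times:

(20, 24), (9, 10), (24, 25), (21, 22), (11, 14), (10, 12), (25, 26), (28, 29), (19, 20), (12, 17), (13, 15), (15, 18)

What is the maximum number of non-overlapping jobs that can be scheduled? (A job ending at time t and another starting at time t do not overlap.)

9

Sorted by end: (9,10)  (10,12)  (11,14)  (13,15)  (12,17)  (15,18)  (19,20)  (21,22)  (20,24)  (24,25)  (25,26)  (28,29)
take (9,10); take (10,12); skip (11,14); take (13,15); take (15,18); take (19,20); take (21,22); take (24,25); take (25,26); take (28,29).
Selected 9 jobs.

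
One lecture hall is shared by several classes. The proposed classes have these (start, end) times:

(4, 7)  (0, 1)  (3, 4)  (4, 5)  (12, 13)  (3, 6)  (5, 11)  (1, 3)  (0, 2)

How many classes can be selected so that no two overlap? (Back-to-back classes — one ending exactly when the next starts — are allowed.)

6

Sort by end time and greedily take each interval whose start is ≥ the last chosen end.
Sorted by end: (0,1)  (0,2)  (1,3)  (3,4)  (4,5)  (3,6)  (4,7)  (5,11)  (12,13)
take (0,1); take (1,3); take (3,4); take (4,5); take (5,11); take (12,13).
Selected 6 classes.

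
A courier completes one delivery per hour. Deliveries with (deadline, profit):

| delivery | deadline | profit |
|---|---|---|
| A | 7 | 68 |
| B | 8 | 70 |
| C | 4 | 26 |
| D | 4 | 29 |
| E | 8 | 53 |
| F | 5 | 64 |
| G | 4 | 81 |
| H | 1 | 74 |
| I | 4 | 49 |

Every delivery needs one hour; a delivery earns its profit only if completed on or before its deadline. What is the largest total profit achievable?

488

Take jobs in profit order; each goes to the latest open slot no later than its deadline.
By profit: G(d4,81), H(d1,74), B(d8,70), A(d7,68), F(d5,64), E(d8,53), I(d4,49), D(d4,29), C(d4,26)
G→slot 4; H→slot 1; B→slot 8; A→slot 7; F→slot 5; E→slot 6; I→slot 3; D→slot 2; C skipped.
Profit = 74 + 29 + 49 + 81 + 64 + 53 + 68 + 70 = 488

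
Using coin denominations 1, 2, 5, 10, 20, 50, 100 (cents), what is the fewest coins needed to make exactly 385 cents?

7

385 = 3×100 + 1×50 + 1×20 + 1×10 + 1×5
Total coins = 3 + 1 + 1 + 1 + 1 = 7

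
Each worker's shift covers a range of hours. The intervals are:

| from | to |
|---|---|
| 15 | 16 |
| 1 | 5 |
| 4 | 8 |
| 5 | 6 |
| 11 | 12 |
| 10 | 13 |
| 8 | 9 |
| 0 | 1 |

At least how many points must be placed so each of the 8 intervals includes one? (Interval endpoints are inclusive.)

5

By right end: [0,1]  [1,5]  [5,6]  [4,8]  [8,9]  [11,12]  [10,13]  [15,16]
[0,1] uncovered → point at 1; [5,6] uncovered → point at 6; [8,9] uncovered → point at 9; [11,12] uncovered → point at 12; [15,16] uncovered → point at 16.
Points: 1, 6, 9, 12, 16 (5 total).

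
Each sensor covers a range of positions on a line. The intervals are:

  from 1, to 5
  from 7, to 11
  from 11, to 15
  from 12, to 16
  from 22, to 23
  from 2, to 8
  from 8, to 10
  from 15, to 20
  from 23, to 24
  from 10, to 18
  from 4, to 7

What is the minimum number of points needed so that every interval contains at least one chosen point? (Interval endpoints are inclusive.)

Sorted: [1,5] [4,7] [2,8] [8,10] [7,11] [11,15] [12,16] [10,18] [15,20] [22,23] [23,24]
{[1,5],[4,7],[2,8]} hit by 5; {[8,10],[7,11]} hit by 10; {[11,15],[12,16],[10,18],[15,20]} hit by 15; {[22,23],[23,24]} hit by 23.
Points: 5, 10, 15, 23 (4 total).

4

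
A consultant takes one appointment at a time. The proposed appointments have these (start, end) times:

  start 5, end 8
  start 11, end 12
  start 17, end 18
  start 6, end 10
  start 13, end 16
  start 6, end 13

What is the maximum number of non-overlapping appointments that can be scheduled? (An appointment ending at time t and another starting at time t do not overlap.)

Order by finish time; keep every interval that doesn't clash with the previous kept one.
By end time: (5,8), (6,10), (11,12), (6,13), (13,16), (17,18).
Pick (5,8); next start ≥ 8 → (11,12); next start ≥ 12 → (13,16); next start ≥ 16 → (17,18).
Selected 4 appointments.

4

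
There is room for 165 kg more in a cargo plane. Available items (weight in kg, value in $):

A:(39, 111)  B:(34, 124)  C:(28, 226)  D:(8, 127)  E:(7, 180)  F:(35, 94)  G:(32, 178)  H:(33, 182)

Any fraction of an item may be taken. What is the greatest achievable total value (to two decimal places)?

Ratios (sorted): E 25.71, D 15.88, C 8.07, G 5.56, H 5.52, B 3.65, A 2.85, F 2.69
take E (7 @ 180); take D (8 @ 127); take C (28 @ 226); take G (32 @ 178); take H (33 @ 182); take B (34 @ 124); take 23/39 of A → 65.46. Capacity used 165/165.
Total value = 1082.46

1082.46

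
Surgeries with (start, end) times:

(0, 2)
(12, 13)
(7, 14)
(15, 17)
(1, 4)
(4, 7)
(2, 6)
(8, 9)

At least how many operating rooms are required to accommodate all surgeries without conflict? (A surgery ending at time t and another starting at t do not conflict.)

2

Count concurrent intervals with a sweep; the peak is the room count.
starts: [0, 1, 2, 4, 7, 8, 12, 15]
ends:   [2, 4, 6, 7, 9, 13, 14, 17]
s0→1 s1→2  — peak 2.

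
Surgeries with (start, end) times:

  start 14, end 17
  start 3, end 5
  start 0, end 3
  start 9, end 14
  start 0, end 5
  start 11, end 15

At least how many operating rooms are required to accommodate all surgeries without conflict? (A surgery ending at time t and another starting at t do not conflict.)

2

The answer is the maximum number of intervals overlapping at any instant.
Events (time:±→running): 0:+→1 0:+→2 … peak 2.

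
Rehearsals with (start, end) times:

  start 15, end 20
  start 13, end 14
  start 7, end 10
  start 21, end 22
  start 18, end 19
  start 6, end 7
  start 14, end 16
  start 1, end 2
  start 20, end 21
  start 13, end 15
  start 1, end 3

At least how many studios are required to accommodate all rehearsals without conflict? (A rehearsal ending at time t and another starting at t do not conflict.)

Events (time:±→running): 1:+→1 1:+→2 … peak 2.

2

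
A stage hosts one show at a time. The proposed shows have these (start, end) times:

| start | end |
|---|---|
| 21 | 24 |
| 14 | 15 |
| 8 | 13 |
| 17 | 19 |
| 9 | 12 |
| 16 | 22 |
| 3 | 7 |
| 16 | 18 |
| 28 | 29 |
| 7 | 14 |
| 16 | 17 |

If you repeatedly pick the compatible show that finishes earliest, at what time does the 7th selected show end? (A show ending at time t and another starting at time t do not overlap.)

29

Greedy by earliest finish: after sorting by end time, pick each interval compatible with the last pick.
By end time: (3,7), (9,12), (8,13), (7,14), (14,15), (16,17), (16,18), (17,19), (16,22), (21,24), (28,29).
Pick (3,7); next start ≥ 7 → (9,12); next start ≥ 12 → (14,15); next start ≥ 15 → (16,17); next start ≥ 17 → (17,19); next start ≥ 19 → (21,24); next start ≥ 24 → (28,29).
Selected: (3,7) (9,12) (14,15) (16,17) (17,19) (21,24) (28,29)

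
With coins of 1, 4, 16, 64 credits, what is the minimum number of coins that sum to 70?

4

Use the largest denomination that fits, subtract, and repeat.
70 − 1×64→6 − 1×4→2 − 2×1→0
Total coins = 1 + 1 + 2 = 4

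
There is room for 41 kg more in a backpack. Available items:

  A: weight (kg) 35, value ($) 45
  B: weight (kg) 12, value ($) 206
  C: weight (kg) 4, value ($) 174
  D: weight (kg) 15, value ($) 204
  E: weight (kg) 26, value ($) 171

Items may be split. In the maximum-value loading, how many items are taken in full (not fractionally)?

3

Sort by value per unit weight and fill in that order.
Order: C (174/4=43.50) > B (206/12=17.17) > D (204/15=13.60) > E (171/26=6.58) > A (45/35=1.29)
Fill: take C (4 @ 174) → take B (12 @ 206) → take D (15 @ 204) → take 10/26 of E → 65.77; 41/41 used.
3 item(s) taken whole; one partial (take 10/26 of E).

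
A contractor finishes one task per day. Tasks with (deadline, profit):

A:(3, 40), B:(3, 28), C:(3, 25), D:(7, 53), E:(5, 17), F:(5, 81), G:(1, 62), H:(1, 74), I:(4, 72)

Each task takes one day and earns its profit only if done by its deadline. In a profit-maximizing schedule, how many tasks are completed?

Take jobs in profit order; each goes to the latest open slot no later than its deadline.
Profit order: F=81 H=74 I=72 G=62 D=53 A=40 B=28 C=25 E=17
Assign: F→slot 5, H→slot 1, I→slot 4, G skipped, D→slot 7, A→slot 3, B→slot 2, C skipped, E skipped.
Slots: [1:H] [2:B] [3:A] [4:I] [5:F] [7:D]
6 of 9 scheduled.

6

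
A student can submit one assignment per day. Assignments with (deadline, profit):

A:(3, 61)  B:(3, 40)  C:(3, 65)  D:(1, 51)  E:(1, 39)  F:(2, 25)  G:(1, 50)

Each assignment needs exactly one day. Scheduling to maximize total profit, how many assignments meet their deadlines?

Take jobs in profit order; each goes to the latest open slot no later than its deadline.
Profit order: C=65 A=61 D=51 G=50 B=40 E=39 F=25
Assign: C→slot 3, A→slot 2, D→slot 1, G skipped, B skipped, E skipped, F skipped.
Slots: [1:D] [2:A] [3:C]
3 of 7 scheduled.

3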